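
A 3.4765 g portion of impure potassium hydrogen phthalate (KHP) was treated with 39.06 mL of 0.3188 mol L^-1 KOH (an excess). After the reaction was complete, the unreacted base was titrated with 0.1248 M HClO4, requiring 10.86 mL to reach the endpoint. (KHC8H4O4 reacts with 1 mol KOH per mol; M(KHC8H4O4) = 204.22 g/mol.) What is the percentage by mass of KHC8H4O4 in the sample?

65.2%

Total n(KOH) added = 0.3188 x 0.03906 = 0.01245 mol.
n(HClO4) used = 0.1248 x 0.01086 = 0.001355 mol, which equals the excess n(KOH).
So n(KOH) consumed by the sample = 0.01245 - 0.001355 = 0.01110 mol.
n(KHC8H4O4) = 0.01110 / 1 = 0.01110 mol.
mass KHC8H4O4 = 0.01110 x 204.22 = 2.266 g, so %KHC8H4O4 = 2.266/3.4765 x 100 = 65.2%.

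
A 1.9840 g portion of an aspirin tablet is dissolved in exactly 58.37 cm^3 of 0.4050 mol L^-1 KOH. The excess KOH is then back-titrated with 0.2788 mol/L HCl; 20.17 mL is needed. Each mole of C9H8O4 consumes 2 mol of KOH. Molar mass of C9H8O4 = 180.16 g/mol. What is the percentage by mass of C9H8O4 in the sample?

81.8%

Total n(KOH) added = 0.4050 x 0.05837 = 0.02364 mol.
n(HCl) used = 0.2788 x 0.02017 = 0.005623 mol, which equals the excess n(KOH).
So n(KOH) consumed by the sample = 0.02364 - 0.005623 = 0.01802 mol.
n(C9H8O4) = 0.01802 / 2 = 0.009008 mol.
mass C9H8O4 = 0.009008 x 180.16 = 1.623 g, so %C9H8O4 = 1.623/1.9840 x 100 = 81.8%.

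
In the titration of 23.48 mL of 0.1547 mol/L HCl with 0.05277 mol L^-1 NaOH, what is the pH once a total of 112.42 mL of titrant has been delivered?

12.23

n(acid) = 0.1547 x 0.02348 = 0.003632 mol; n(NaOH) added = 0.05277 x 0.1124 = 0.005932 mol.
Base is in excess by 0.005932 - 0.003632 = 0.002300 mol in a total volume of 0.1359 L.
[OH^-] = 0.002300/0.1359 = 0.01692 M, so pOH = 1.77 and pH = 14.00 - 1.77 = 12.23.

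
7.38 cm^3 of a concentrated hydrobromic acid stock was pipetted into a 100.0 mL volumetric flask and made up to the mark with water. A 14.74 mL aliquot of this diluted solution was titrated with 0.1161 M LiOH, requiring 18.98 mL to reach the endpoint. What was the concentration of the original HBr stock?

2.03 M

n(LiOH) = 0.1161 x 0.01898 = 0.002204 mol.
n(HBr) in the aliquot = 0.002204 mol.
[diluted HBr] = 0.002204 / 0.01474 = 0.1495 M.
Dilution factor = 100.0/7.380 = 13.55, so [stock] = 0.1495 x 13.55 = 2.03 M.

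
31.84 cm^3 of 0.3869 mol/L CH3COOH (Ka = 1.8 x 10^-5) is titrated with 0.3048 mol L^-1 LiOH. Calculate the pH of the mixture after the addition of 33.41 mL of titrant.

5.42

Initial n(CH3COOH) = 0.3869 x 0.03184 = 0.01232 mol.
n(LiOH) added = 0.3048 x 0.03341 = 0.01018 mol, converting that many moles of CH3COOH to CH3COO-.
Remaining n(CH3COOH) = 0.002136 mol; n(CH3COO-) = 0.01018 mol.
By Henderson-Hasselbalch, pH = pKa + log([A^-]/[HA]) = 4.74 + log(0.01018/0.002136) = 4.74 + (+0.68) = 5.42.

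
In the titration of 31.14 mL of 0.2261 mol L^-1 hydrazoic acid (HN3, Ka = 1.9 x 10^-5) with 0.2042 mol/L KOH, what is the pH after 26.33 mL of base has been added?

Initial n(HN3) = 0.2261 x 0.03114 = 0.007041 mol.
n(KOH) added = 0.2042 x 0.02633 = 0.005377 mol, converting that many moles of HN3 to N3-.
Remaining n(HN3) = 0.001664 mol; n(N3-) = 0.005377 mol.
By Henderson-Hasselbalch, pH = pKa + log([A^-]/[HA]) = 4.72 + log(0.005377/0.001664) = 4.72 + (+0.51) = 5.23.

5.23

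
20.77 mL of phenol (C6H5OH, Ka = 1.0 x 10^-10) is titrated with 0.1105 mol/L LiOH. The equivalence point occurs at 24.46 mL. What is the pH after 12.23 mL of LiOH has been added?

10.00

12.23 mL is exactly half the equivalence volume (24.46/2), i.e. the half-equivalence point.
There, n(HA) = n(A^-), so pH = pKa = -log(1.0 x 10^-10) = 10.00.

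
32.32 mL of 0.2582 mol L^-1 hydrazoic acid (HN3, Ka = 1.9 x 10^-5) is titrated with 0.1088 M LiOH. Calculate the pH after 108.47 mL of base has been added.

12.39

n(acid) = 0.2582 x 0.03232 = 0.008345 mol; n(LiOH) added = 0.1088 x 0.1085 = 0.01180 mol.
Base is in excess by 0.01180 - 0.008345 = 0.003457 mol in a total volume of 0.1408 L.
[OH^-] = 0.003457/0.1408 = 0.02455 M, so pOH = 1.61 and pH = 14.00 - 1.61 = 12.39.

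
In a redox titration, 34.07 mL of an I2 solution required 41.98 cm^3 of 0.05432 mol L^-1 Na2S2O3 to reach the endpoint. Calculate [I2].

n(Na2S2O3) = 0.05432 x 0.04198 = 0.002280 mol.
From the balanced equation, 2 mol Na2S2O3 reacts with 1 mol I2, so n(I2) = 0.002280 x 1/2 = 0.001140 mol.
[I2] = 0.001140 / 0.03407 L = 0.0335 M.

0.0335 M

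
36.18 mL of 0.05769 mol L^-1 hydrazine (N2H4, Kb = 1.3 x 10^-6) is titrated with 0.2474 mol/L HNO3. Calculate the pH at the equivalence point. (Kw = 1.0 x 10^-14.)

4.72

n(N2H4) = 0.05769 x 0.03618 = 0.002087 mol; V(HNO3) at equivalence = 0.002087/0.2474 = 0.008437 L.
At equivalence the base is fully converted to N2H5+; total volume = 0.04462 L, so [N2H5+] = 0.002087/0.04462 = 0.04678 M.
Ka(N2H5+) = Kw/Kb = 1.0e-14 / 1.3 x 10^-6 = 7.69e-9.
[H^+] = sqrt(Ka x [N2H5+]) = sqrt(7.69e-9 x 0.04678) = 1.90e-5 M.
pH = -log(1.90e-5) = 4.72.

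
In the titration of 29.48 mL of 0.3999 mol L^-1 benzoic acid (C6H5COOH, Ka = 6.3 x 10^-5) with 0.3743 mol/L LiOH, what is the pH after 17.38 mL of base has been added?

4.29

Initial n(C6H5COOH) = 0.3999 x 0.02948 = 0.01179 mol.
n(LiOH) added = 0.3743 x 0.01738 = 0.006505 mol, converting that many moles of C6H5COOH to C6H5COO-.
Remaining n(C6H5COOH) = 0.005284 mol; n(C6H5COO-) = 0.006505 mol.
By Henderson-Hasselbalch, pH = pKa + log([A^-]/[HA]) = 4.20 + log(0.006505/0.005284) = 4.20 + (+0.09) = 4.29.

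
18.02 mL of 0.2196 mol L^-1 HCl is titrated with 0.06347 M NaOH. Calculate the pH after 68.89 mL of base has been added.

11.68

n(acid) = 0.2196 x 0.01802 = 0.003957 mol; n(NaOH) added = 0.06347 x 0.06889 = 0.004372 mol.
Base is in excess by 0.004372 - 0.003957 = 0.0004153 mol in a total volume of 0.08691 L.
[OH^-] = 0.0004153/0.08691 = 0.004778 M, so pOH = 2.32 and pH = 14.00 - 2.32 = 11.68.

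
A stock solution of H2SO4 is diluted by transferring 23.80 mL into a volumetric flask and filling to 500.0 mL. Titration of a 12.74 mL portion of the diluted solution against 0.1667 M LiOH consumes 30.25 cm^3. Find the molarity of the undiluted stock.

n(LiOH) = 0.1667 x 0.03025 = 0.005043 mol.
n(H2SO4) in the aliquot = 0.005043 x 1/2 = 0.002521 mol.
[diluted H2SO4] = 0.002521 / 0.01274 = 0.1979 M.
Dilution factor = 500.0/23.80 = 21.01, so [stock] = 0.1979 x 21.01 = 4.16 M.

4.16 M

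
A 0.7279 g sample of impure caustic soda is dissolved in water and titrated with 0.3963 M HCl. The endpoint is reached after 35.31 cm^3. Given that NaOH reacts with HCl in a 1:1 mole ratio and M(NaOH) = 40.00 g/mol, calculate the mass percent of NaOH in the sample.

76.9%

n(HCl) = 0.3963 x 0.03531 = 0.01399 mol.
n(NaOH) = 0.01399 / 1 = 0.01399 mol.
mass of NaOH = 0.01399 x 40.00 = 0.5597 g.
% purity = 0.5597 / 0.7279 x 100 = 76.9%.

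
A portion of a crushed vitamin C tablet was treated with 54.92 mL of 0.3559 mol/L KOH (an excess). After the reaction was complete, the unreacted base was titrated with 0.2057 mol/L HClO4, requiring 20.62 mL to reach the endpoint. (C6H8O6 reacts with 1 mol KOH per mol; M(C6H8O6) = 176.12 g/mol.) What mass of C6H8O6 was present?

2.70 g

Total n(KOH) added = 0.3559 x 0.05492 = 0.01955 mol.
n(HClO4) used = 0.2057 x 0.02062 = 0.004242 mol, which equals the excess n(KOH).
So n(KOH) consumed by the sample = 0.01955 - 0.004242 = 0.01530 mol.
n(C6H8O6) = 0.01530 / 1 = 0.01530 mol.
mass = 0.01530 mol x 176.12 g/mol = 2.70 g.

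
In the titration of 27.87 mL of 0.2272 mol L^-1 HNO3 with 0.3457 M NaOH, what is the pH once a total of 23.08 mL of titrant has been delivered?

n(acid) = 0.2272 x 0.02787 = 0.006332 mol; n(NaOH) added = 0.3457 x 0.02308 = 0.007979 mol.
Base is in excess by 0.007979 - 0.006332 = 0.001647 mol in a total volume of 0.05095 L.
[OH^-] = 0.001647/0.05095 = 0.03232 M, so pOH = 1.49 and pH = 14.00 - 1.49 = 12.51.

12.51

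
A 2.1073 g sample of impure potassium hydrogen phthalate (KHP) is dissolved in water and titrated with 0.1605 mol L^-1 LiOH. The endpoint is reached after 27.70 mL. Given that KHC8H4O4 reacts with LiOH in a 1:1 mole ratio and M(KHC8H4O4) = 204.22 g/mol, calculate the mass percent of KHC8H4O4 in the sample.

43.1%

n(LiOH) = 0.1605 x 0.02770 = 0.004446 mol.
n(KHC8H4O4) = 0.004446 / 1 = 0.004446 mol.
mass of KHC8H4O4 = 0.004446 x 204.22 = 0.9079 g.
% purity = 0.9079 / 2.1073 x 100 = 43.1%.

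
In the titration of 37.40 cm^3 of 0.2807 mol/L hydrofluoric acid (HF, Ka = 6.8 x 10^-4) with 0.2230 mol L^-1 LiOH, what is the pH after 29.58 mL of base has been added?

3.40

Initial n(HF) = 0.2807 x 0.03740 = 0.01050 mol.
n(LiOH) added = 0.2230 x 0.02958 = 0.006596 mol, converting that many moles of HF to F-.
Remaining n(HF) = 0.003902 mol; n(F-) = 0.006596 mol.
By Henderson-Hasselbalch, pH = pKa + log([A^-]/[HA]) = 3.17 + log(0.006596/0.003902) = 3.17 + (+0.23) = 3.40.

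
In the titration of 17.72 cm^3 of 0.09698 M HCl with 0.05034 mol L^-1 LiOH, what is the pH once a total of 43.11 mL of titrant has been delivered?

11.87

n(acid) = 0.09698 x 0.01772 = 0.001718 mol; n(LiOH) added = 0.05034 x 0.04311 = 0.002170 mol.
Base is in excess by 0.002170 - 0.001718 = 0.0004517 mol in a total volume of 0.06083 L.
[OH^-] = 0.0004517/0.06083 = 0.007425 M, so pOH = 2.13 and pH = 14.00 - 2.13 = 11.87.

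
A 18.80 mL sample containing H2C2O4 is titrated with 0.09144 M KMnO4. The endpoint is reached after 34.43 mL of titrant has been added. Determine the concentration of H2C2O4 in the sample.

0.419 M

n(KMnO4) = 0.09144 x 0.03443 = 0.003148 mol.
From the balanced equation, 2 mol KMnO4 reacts with 5 mol H2C2O4, so n(H2C2O4) = 0.003148 x 5/2 = 0.007871 mol.
[H2C2O4] = 0.007871 / 0.01880 L = 0.419 M.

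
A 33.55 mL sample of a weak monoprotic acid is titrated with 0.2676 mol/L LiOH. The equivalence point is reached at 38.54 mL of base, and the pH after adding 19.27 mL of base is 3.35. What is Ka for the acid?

19.27 mL is half of the equivalence volume, so this is the half-equivalence point where [HA] = [A^-].
At half-equivalence pH = pKa, so pKa = 3.35.
Ka = 10^(-3.35) = 4.5 x 10^-4.

4.5 x 10^-4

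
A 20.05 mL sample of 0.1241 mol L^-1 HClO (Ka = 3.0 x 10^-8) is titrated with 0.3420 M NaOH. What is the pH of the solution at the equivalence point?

10.24

n(HClO) = 0.1241 x 0.02005 = 0.002488 mol; V(NaOH) at equivalence = 0.002488/0.3420 = 0.007275 L.
At equivalence all the acid is converted to ClO-; total volume = 0.02005 + 0.007275 = 0.02733 L, so [ClO-] = 0.002488/0.02733 = 0.09106 M.
Kb = Kw/Ka = 1.0e-14 / 3.0 x 10^-8 = 3.33e-7.
[OH^-] = sqrt(Kb x [ClO-]) = sqrt(3.33e-7 x 0.09106) = 0.000174 M.
pOH = 3.76, so pH = 14.00 - 3.76 = 10.24.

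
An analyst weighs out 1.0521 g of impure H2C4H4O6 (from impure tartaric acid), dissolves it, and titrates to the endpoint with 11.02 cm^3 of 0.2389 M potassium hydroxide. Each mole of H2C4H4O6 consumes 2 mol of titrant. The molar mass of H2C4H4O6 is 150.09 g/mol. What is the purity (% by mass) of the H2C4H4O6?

n(KOH) = 0.2389 x 0.01102 = 0.002633 mol.
n(H2C4H4O6) = 0.002633 / 2 = 0.001316 mol.
mass of H2C4H4O6 = 0.001316 x 150.09 = 0.1976 g.
% purity = 0.1976 / 1.0521 x 100 = 18.8%.

18.8%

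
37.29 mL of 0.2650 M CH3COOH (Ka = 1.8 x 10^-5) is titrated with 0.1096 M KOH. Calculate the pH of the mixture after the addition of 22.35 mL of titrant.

Initial n(CH3COOH) = 0.2650 x 0.03729 = 0.009882 mol.
n(KOH) added = 0.1096 x 0.02235 = 0.002450 mol, converting that many moles of CH3COOH to CH3COO-.
Remaining n(CH3COOH) = 0.007432 mol; n(CH3COO-) = 0.002450 mol.
By Henderson-Hasselbalch, pH = pKa + log([A^-]/[HA]) = 4.74 + log(0.002450/0.007432) = 4.74 + (-0.48) = 4.26.

4.26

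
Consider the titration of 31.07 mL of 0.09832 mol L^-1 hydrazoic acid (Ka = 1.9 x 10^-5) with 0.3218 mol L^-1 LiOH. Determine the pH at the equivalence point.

n(HN3) = 0.09832 x 0.03107 = 0.003055 mol; V(LiOH) at equivalence = 0.003055/0.3218 = 0.009493 L.
At equivalence all the acid is converted to N3-; total volume = 0.03107 + 0.009493 = 0.04056 L, so [N3-] = 0.003055/0.04056 = 0.07531 M.
Kb = Kw/Ka = 1.0e-14 / 1.9 x 10^-5 = 5.26e-10.
[OH^-] = sqrt(Kb x [N3-]) = sqrt(5.26e-10 x 0.07531) = 6.30e-6 M.
pOH = 5.20, so pH = 14.00 - 5.20 = 8.80.

8.80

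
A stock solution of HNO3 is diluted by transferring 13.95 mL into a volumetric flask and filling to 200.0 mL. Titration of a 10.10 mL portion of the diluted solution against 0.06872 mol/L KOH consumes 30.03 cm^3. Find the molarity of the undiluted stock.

n(KOH) = 0.06872 x 0.03003 = 0.002064 mol.
n(HNO3) in the aliquot = 0.002064 mol.
[diluted HNO3] = 0.002064 / 0.01010 = 0.2043 M.
Dilution factor = 200.0/13.95 = 14.34, so [stock] = 0.2043 x 14.34 = 2.93 M.

2.93 M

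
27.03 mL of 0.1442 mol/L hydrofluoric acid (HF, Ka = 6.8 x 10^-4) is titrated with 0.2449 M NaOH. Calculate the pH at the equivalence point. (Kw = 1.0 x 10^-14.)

n(HF) = 0.1442 x 0.02703 = 0.003898 mol; V(NaOH) at equivalence = 0.003898/0.2449 = 0.01592 L.
At equivalence all the acid is converted to F-; total volume = 0.02703 + 0.01592 = 0.04295 L, so [F-] = 0.003898/0.04295 = 0.09076 M.
Kb = Kw/Ka = 1.0e-14 / 6.8 x 10^-4 = 1.47e-11.
[OH^-] = sqrt(Kb x [F-]) = sqrt(1.47e-11 x 0.09076) = 1.16e-6 M.
pOH = 5.94, so pH = 14.00 - 5.94 = 8.06.

8.06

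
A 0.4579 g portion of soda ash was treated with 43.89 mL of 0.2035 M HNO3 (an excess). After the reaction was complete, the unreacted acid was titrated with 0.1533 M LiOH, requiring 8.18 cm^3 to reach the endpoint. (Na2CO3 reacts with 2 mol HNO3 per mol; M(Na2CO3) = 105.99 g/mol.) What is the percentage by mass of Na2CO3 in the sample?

Total n(HNO3) added = 0.2035 x 0.04389 = 0.008932 mol.
n(LiOH) used = 0.1533 x 0.008180 = 0.001254 mol, which equals the excess n(HNO3).
So n(HNO3) consumed by the sample = 0.008932 - 0.001254 = 0.007678 mol.
n(Na2CO3) = 0.007678 / 2 = 0.003839 mol.
mass Na2CO3 = 0.003839 x 105.99 = 0.4069 g, so %Na2CO3 = 0.4069/0.4579 x 100 = 88.9%.

88.9%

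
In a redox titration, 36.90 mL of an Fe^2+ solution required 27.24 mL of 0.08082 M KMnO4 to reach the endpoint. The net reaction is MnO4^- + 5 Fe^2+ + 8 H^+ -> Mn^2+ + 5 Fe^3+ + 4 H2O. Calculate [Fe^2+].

0.298 M

n(KMnO4) = 0.08082 x 0.02724 = 0.002202 mol.
From the balanced equation, 1 mol KMnO4 reacts with 5 mol Fe^2+, so n(Fe^2+) = 0.002202 x 5/1 = 0.01101 mol.
[Fe^2+] = 0.01101 / 0.03690 L = 0.298 M.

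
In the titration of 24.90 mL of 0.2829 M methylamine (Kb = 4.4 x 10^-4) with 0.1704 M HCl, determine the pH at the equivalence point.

n(CH3NH2) = 0.2829 x 0.02490 = 0.007044 mol; V(HCl) at equivalence = 0.007044/0.1704 = 0.04134 L.
At equivalence the base is fully converted to CH3NH3+; total volume = 0.06624 L, so [CH3NH3+] = 0.007044/0.06624 = 0.1063 M.
Ka(CH3NH3+) = Kw/Kb = 1.0e-14 / 4.4 x 10^-4 = 2.27e-11.
[H^+] = sqrt(Ka x [CH3NH3+]) = sqrt(2.27e-11 x 0.1063) = 1.55e-6 M.
pH = -log(1.55e-6) = 5.81.

5.81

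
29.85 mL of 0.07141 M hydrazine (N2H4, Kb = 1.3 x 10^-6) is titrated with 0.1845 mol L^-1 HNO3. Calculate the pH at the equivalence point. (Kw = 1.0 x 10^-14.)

4.70

n(N2H4) = 0.07141 x 0.02985 = 0.002132 mol; V(HNO3) at equivalence = 0.002132/0.1845 = 0.01155 L.
At equivalence the base is fully converted to N2H5+; total volume = 0.04140 L, so [N2H5+] = 0.002132/0.04140 = 0.05148 M.
Ka(N2H5+) = Kw/Kb = 1.0e-14 / 1.3 x 10^-6 = 7.69e-9.
[H^+] = sqrt(Ka x [N2H5+]) = sqrt(7.69e-9 x 0.05148) = 1.99e-5 M.
pH = -log(1.99e-5) = 4.70.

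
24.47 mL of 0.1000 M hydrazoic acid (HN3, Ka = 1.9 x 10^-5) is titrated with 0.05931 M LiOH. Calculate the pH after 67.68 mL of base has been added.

n(acid) = 0.1000 x 0.02447 = 0.002447 mol; n(LiOH) added = 0.05931 x 0.06768 = 0.004014 mol.
Base is in excess by 0.004014 - 0.002447 = 0.001567 mol in a total volume of 0.09215 L.
[OH^-] = 0.001567/0.09215 = 0.01701 M, so pOH = 1.77 and pH = 14.00 - 1.77 = 12.23.

12.23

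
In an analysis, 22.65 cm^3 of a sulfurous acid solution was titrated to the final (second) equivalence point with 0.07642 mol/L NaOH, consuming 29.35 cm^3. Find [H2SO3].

0.0495 M

n(NaOH) = 0.07642 x 0.02935 = 0.002243 mol.
At the final (second) equivalence point, 2 mol OH^- react per mol H2SO3, so n(H2SO3) = 0.002243 / 2 = 0.001121 mol.
[H2SO3] = 0.001121 / 0.02265 L = 0.0495 M.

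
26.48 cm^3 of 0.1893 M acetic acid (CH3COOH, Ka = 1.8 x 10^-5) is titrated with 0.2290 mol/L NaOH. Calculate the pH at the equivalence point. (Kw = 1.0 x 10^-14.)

8.88

n(CH3COOH) = 0.1893 x 0.02648 = 0.005013 mol; V(NaOH) at equivalence = 0.005013/0.2290 = 0.02189 L.
At equivalence all the acid is converted to CH3COO-; total volume = 0.02648 + 0.02189 = 0.04837 L, so [CH3COO-] = 0.005013/0.04837 = 0.1036 M.
Kb = Kw/Ka = 1.0e-14 / 1.8 x 10^-5 = 5.56e-10.
[OH^-] = sqrt(Kb x [CH3COO-]) = sqrt(5.56e-10 x 0.1036) = 7.59e-6 M.
pOH = 5.12, so pH = 14.00 - 5.12 = 8.88.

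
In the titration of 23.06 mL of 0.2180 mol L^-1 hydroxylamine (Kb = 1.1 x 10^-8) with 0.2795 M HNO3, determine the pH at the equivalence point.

n(NH2OH) = 0.2180 x 0.02306 = 0.005027 mol; V(HNO3) at equivalence = 0.005027/0.2795 = 0.01799 L.
At equivalence the base is fully converted to NH3OH+; total volume = 0.04105 L, so [NH3OH+] = 0.005027/0.04105 = 0.1225 M.
Ka(NH3OH+) = Kw/Kb = 1.0e-14 / 1.1 x 10^-8 = 9.09e-7.
[H^+] = sqrt(Ka x [NH3OH+]) = sqrt(9.09e-7 x 0.1225) = 0.000334 M.
pH = -log(0.000334) = 3.48.

3.48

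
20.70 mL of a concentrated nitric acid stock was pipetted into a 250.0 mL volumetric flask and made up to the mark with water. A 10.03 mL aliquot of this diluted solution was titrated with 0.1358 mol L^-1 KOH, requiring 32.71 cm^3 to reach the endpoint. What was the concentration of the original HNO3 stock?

n(KOH) = 0.1358 x 0.03271 = 0.004442 mol.
n(HNO3) in the aliquot = 0.004442 mol.
[diluted HNO3] = 0.004442 / 0.01003 = 0.4429 M.
Dilution factor = 250.0/20.70 = 12.08, so [stock] = 0.4429 x 12.08 = 5.35 M.

5.35 M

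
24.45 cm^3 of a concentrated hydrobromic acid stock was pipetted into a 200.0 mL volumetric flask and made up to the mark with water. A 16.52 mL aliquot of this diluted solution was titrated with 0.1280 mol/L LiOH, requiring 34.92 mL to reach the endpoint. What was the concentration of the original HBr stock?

2.21 M

n(LiOH) = 0.1280 x 0.03492 = 0.004470 mol.
n(HBr) in the aliquot = 0.004470 mol.
[diluted HBr] = 0.004470 / 0.01652 = 0.2706 M.
Dilution factor = 200.0/24.45 = 8.180, so [stock] = 0.2706 x 8.180 = 2.21 M.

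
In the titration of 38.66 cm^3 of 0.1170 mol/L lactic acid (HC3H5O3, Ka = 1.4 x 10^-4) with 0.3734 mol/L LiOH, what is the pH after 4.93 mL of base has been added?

Initial n(HC3H5O3) = 0.1170 x 0.03866 = 0.004523 mol.
n(LiOH) added = 0.3734 x 0.004930 = 0.001841 mol, converting that many moles of HC3H5O3 to C3H5O3-.
Remaining n(HC3H5O3) = 0.002682 mol; n(C3H5O3-) = 0.001841 mol.
By Henderson-Hasselbalch, pH = pKa + log([A^-]/[HA]) = 3.85 + log(0.001841/0.002682) = 3.85 + (-0.16) = 3.69.

3.69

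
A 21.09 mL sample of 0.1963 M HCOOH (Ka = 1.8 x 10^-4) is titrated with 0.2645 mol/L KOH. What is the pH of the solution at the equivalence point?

n(HCOOH) = 0.1963 x 0.02109 = 0.004140 mol; V(KOH) at equivalence = 0.004140/0.2645 = 0.01565 L.
At equivalence all the acid is converted to HCOO-; total volume = 0.02109 + 0.01565 = 0.03674 L, so [HCOO-] = 0.004140/0.03674 = 0.1127 M.
Kb = Kw/Ka = 1.0e-14 / 1.8 x 10^-4 = 5.56e-11.
[OH^-] = sqrt(Kb x [HCOO-]) = sqrt(5.56e-11 x 0.1127) = 2.50e-6 M.
pOH = 5.60, so pH = 14.00 - 5.60 = 8.40.

8.40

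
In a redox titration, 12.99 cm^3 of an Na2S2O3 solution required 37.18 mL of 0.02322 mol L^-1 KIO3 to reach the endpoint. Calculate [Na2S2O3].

n(KIO3) = 0.02322 x 0.03718 = 0.0008633 mol.
From the balanced equation, 1 mol KIO3 reacts with 6 mol Na2S2O3, so n(Na2S2O3) = 0.0008633 x 6/1 = 0.005180 mol.
[Na2S2O3] = 0.005180 / 0.01299 L = 0.399 M.

0.399 M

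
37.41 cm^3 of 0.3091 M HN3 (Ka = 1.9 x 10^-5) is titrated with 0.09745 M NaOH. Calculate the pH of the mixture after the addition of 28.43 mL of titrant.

Initial n(HN3) = 0.3091 x 0.03741 = 0.01156 mol.
n(NaOH) added = 0.09745 x 0.02843 = 0.002771 mol, converting that many moles of HN3 to N3-.
Remaining n(HN3) = 0.008793 mol; n(N3-) = 0.002771 mol.
By Henderson-Hasselbalch, pH = pKa + log([A^-]/[HA]) = 4.72 + log(0.002771/0.008793) = 4.72 + (-0.50) = 4.22.

4.22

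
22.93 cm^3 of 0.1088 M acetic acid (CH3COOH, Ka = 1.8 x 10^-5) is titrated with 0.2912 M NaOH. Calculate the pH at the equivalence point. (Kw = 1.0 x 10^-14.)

8.82

n(CH3COOH) = 0.1088 x 0.02293 = 0.002495 mol; V(NaOH) at equivalence = 0.002495/0.2912 = 0.008567 L.
At equivalence all the acid is converted to CH3COO-; total volume = 0.02293 + 0.008567 = 0.03150 L, so [CH3COO-] = 0.002495/0.03150 = 0.07921 M.
Kb = Kw/Ka = 1.0e-14 / 1.8 x 10^-5 = 5.56e-10.
[OH^-] = sqrt(Kb x [CH3COO-]) = sqrt(5.56e-10 x 0.07921) = 6.63e-6 M.
pOH = 5.18, so pH = 14.00 - 5.18 = 8.82.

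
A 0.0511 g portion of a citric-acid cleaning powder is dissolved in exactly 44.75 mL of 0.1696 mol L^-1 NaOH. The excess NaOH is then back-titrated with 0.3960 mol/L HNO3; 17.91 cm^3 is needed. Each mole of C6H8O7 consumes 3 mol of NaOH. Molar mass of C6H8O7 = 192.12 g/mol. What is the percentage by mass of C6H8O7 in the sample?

Total n(NaOH) added = 0.1696 x 0.04475 = 0.007590 mol.
n(HNO3) used = 0.3960 x 0.01791 = 0.007092 mol, which equals the excess n(NaOH).
So n(NaOH) consumed by the sample = 0.007590 - 0.007092 = 0.0004972 mol.
n(C6H8O7) = 0.0004972 / 3 = 0.0001657 mol.
mass C6H8O7 = 0.0001657 x 192.12 = 0.03184 g, so %C6H8O7 = 0.03184/0.0511 x 100 = 62.3%.

62.3%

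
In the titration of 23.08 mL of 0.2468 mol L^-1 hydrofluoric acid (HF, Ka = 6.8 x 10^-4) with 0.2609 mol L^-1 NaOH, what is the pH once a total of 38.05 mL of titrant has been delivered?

n(acid) = 0.2468 x 0.02308 = 0.005696 mol; n(NaOH) added = 0.2609 x 0.03805 = 0.009927 mol.
Base is in excess by 0.009927 - 0.005696 = 0.004231 mol in a total volume of 0.06113 L.
[OH^-] = 0.004231/0.06113 = 0.06921 M, so pOH = 1.16 and pH = 14.00 - 1.16 = 12.84.

12.84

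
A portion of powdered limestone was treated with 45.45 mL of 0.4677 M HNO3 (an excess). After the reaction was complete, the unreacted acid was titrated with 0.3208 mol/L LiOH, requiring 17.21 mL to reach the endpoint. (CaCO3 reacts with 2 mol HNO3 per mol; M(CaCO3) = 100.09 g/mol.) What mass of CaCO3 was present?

Total n(HNO3) added = 0.4677 x 0.04545 = 0.02126 mol.
n(LiOH) used = 0.3208 x 0.01721 = 0.005521 mol, which equals the excess n(HNO3).
So n(HNO3) consumed by the sample = 0.02126 - 0.005521 = 0.01574 mol.
n(CaCO3) = 0.01574 / 2 = 0.007868 mol.
mass = 0.007868 mol x 100.09 g/mol = 0.788 g.

0.788 g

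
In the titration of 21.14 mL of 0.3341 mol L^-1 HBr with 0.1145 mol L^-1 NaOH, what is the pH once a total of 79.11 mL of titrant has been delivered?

n(acid) = 0.3341 x 0.02114 = 0.007063 mol; n(NaOH) added = 0.1145 x 0.07911 = 0.009058 mol.
Base is in excess by 0.009058 - 0.007063 = 0.001995 mol in a total volume of 0.1003 L.
[OH^-] = 0.001995/0.1003 = 0.01990 M, so pOH = 1.70 and pH = 14.00 - 1.70 = 12.30.

12.30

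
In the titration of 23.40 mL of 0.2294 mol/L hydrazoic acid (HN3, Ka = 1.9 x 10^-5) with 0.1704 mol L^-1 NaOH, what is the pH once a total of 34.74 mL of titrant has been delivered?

n(acid) = 0.2294 x 0.02340 = 0.005368 mol; n(NaOH) added = 0.1704 x 0.03474 = 0.005920 mol.
Base is in excess by 0.005920 - 0.005368 = 0.0005517 mol in a total volume of 0.05814 L.
[OH^-] = 0.0005517/0.05814 = 0.009490 M, so pOH = 2.02 and pH = 14.00 - 2.02 = 11.98.

11.98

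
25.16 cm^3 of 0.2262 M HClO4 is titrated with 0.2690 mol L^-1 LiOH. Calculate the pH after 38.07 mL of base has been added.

12.86

n(acid) = 0.2262 x 0.02516 = 0.005691 mol; n(LiOH) added = 0.2690 x 0.03807 = 0.01024 mol.
Base is in excess by 0.01024 - 0.005691 = 0.004550 mol in a total volume of 0.06323 L.
[OH^-] = 0.004550/0.06323 = 0.07195 M, so pOH = 1.14 and pH = 14.00 - 1.14 = 12.86.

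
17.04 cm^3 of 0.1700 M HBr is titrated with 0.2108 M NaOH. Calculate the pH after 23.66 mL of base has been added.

12.71

n(acid) = 0.1700 x 0.01704 = 0.002897 mol; n(NaOH) added = 0.2108 x 0.02366 = 0.004988 mol.
Base is in excess by 0.004988 - 0.002897 = 0.002091 mol in a total volume of 0.04070 L.
[OH^-] = 0.002091/0.04070 = 0.05137 M, so pOH = 1.29 and pH = 14.00 - 1.29 = 12.71.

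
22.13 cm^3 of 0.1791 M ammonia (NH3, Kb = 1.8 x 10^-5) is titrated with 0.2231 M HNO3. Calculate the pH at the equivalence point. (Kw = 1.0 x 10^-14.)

5.13

n(NH3) = 0.1791 x 0.02213 = 0.003963 mol; V(HNO3) at equivalence = 0.003963/0.2231 = 0.01777 L.
At equivalence the base is fully converted to NH4+; total volume = 0.03990 L, so [NH4+] = 0.003963/0.03990 = 0.09935 M.
Ka(NH4+) = Kw/Kb = 1.0e-14 / 1.8 x 10^-5 = 5.56e-10.
[H^+] = sqrt(Ka x [NH4+]) = sqrt(5.56e-10 x 0.09935) = 7.43e-6 M.
pH = -log(7.43e-6) = 5.13.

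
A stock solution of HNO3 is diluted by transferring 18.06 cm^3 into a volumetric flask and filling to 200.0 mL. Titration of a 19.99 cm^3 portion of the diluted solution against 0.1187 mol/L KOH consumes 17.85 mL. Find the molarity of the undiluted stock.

n(KOH) = 0.1187 x 0.01785 = 0.002119 mol.
n(HNO3) in the aliquot = 0.002119 mol.
[diluted HNO3] = 0.002119 / 0.01999 = 0.1060 M.
Dilution factor = 200.0/18.06 = 11.07, so [stock] = 0.1060 x 11.07 = 1.17 M.

1.17 M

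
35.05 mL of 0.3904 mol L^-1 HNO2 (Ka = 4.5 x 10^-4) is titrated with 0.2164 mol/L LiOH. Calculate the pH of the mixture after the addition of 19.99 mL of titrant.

Initial n(HNO2) = 0.3904 x 0.03505 = 0.01368 mol.
n(LiOH) added = 0.2164 x 0.01999 = 0.004326 mol, converting that many moles of HNO2 to NO2-.
Remaining n(HNO2) = 0.009358 mol; n(NO2-) = 0.004326 mol.
By Henderson-Hasselbalch, pH = pKa + log([A^-]/[HA]) = 3.35 + log(0.004326/0.009358) = 3.35 + (-0.34) = 3.01.

3.01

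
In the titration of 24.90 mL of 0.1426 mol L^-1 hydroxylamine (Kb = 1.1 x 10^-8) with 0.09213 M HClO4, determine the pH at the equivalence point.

3.65

n(NH2OH) = 0.1426 x 0.02490 = 0.003551 mol; V(HClO4) at equivalence = 0.003551/0.09213 = 0.03854 L.
At equivalence the base is fully converted to NH3OH+; total volume = 0.06344 L, so [NH3OH+] = 0.003551/0.06344 = 0.05597 M.
Ka(NH3OH+) = Kw/Kb = 1.0e-14 / 1.1 x 10^-8 = 9.09e-7.
[H^+] = sqrt(Ka x [NH3OH+]) = sqrt(9.09e-7 x 0.05597) = 0.000226 M.
pH = -log(0.000226) = 3.65.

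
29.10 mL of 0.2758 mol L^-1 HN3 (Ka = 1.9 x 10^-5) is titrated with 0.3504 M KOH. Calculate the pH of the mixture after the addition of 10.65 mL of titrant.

4.66

Initial n(HN3) = 0.2758 x 0.02910 = 0.008026 mol.
n(KOH) added = 0.3504 x 0.01065 = 0.003732 mol, converting that many moles of HN3 to N3-.
Remaining n(HN3) = 0.004294 mol; n(N3-) = 0.003732 mol.
By Henderson-Hasselbalch, pH = pKa + log([A^-]/[HA]) = 4.72 + log(0.003732/0.004294) = 4.72 + (-0.06) = 4.66.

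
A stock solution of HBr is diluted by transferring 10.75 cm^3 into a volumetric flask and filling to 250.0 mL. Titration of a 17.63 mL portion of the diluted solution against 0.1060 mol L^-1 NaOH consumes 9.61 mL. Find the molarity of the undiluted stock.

1.34 M

n(NaOH) = 0.1060 x 0.009610 = 0.001019 mol.
n(HBr) in the aliquot = 0.001019 mol.
[diluted HBr] = 0.001019 / 0.01763 = 0.05778 M.
Dilution factor = 250.0/10.75 = 23.26, so [stock] = 0.05778 x 23.26 = 1.34 M.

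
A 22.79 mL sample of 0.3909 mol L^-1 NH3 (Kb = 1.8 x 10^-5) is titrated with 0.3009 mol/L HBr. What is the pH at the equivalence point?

n(NH3) = 0.3909 x 0.02279 = 0.008909 mol; V(HBr) at equivalence = 0.008909/0.3009 = 0.02961 L.
At equivalence the base is fully converted to NH4+; total volume = 0.05240 L, so [NH4+] = 0.008909/0.05240 = 0.1700 M.
Ka(NH4+) = Kw/Kb = 1.0e-14 / 1.8 x 10^-5 = 5.56e-10.
[H^+] = sqrt(Ka x [NH4+]) = sqrt(5.56e-10 x 0.1700) = 9.72e-6 M.
pH = -log(9.72e-6) = 5.01.

5.01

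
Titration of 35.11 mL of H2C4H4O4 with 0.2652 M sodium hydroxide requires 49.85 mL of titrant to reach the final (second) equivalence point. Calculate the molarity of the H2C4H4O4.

n(NaOH) = 0.2652 x 0.04985 = 0.01322 mol.
At the final (second) equivalence point, 2 mol OH^- react per mol H2C4H4O4, so n(H2C4H4O4) = 0.01322 / 2 = 0.006610 mol.
[H2C4H4O4] = 0.006610 / 0.03511 L = 0.188 M.

0.188 M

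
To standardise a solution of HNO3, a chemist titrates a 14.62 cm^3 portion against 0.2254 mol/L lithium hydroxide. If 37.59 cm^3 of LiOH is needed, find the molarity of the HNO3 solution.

0.580 M

n(LiOH) delivered = 0.2254 x 0.03759 = 0.008473 mol.
For a 1:1 reaction, n(HNO3) = 0.008473 mol.
[HNO3] = 0.008473 mol / 0.01462 L = 0.580 M.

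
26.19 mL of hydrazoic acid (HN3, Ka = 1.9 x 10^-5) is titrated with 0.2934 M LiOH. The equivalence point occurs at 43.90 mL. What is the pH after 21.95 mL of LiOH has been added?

4.72

21.95 mL is exactly half the equivalence volume (43.90/2), i.e. the half-equivalence point.
There, n(HA) = n(A^-), so pH = pKa = -log(1.9 x 10^-5) = 4.72.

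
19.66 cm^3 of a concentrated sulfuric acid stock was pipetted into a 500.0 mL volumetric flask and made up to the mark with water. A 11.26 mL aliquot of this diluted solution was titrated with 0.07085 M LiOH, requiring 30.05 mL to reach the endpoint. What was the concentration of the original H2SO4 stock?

n(LiOH) = 0.07085 x 0.03005 = 0.002129 mol.
n(H2SO4) in the aliquot = 0.002129 x 1/2 = 0.001065 mol.
[diluted H2SO4] = 0.001065 / 0.01126 = 0.09454 M.
Dilution factor = 500.0/19.66 = 25.43, so [stock] = 0.09454 x 25.43 = 2.40 M.

2.40 M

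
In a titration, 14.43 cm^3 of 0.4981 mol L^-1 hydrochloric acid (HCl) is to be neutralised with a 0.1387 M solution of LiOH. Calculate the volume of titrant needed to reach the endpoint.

51.8 mL

n(HCl) = 0.4981 mol/L x 0.01443 L = 0.007188 mol.
At equivalence n(LiOH) = n(HCl) = 0.007188 mol.
V(LiOH) = 0.007188 / 0.1387 = 0.05182 L = 51.8 mL.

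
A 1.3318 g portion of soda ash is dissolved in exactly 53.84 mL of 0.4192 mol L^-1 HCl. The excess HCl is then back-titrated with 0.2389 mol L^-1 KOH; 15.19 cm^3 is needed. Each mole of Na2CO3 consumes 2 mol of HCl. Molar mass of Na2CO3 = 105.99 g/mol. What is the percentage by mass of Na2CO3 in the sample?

Total n(HCl) added = 0.4192 x 0.05384 = 0.02257 mol.
n(KOH) used = 0.2389 x 0.01519 = 0.003629 mol, which equals the excess n(HCl).
So n(HCl) consumed by the sample = 0.02257 - 0.003629 = 0.01894 mol.
n(Na2CO3) = 0.01894 / 2 = 0.009470 mol.
mass Na2CO3 = 0.009470 x 105.99 = 1.004 g, so %Na2CO3 = 1.004/1.3318 x 100 = 75.4%.

75.4%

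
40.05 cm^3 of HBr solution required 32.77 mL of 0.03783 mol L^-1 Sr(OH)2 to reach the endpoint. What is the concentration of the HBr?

n(Sr(OH)2) delivered = 0.03783 x 0.03277 = 0.001240 mol.
The reaction is 2 HBr + 1 Sr(OH)2, so n(HBr) = 0.001240 x 2/1 = 0.002479 mol.
[HBr] = 0.002479 mol / 0.04005 L = 0.0619 M.

0.0619 M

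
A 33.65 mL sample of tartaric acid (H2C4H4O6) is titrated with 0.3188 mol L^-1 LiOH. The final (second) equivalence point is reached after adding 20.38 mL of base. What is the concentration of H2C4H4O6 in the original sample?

0.0965 M

n(LiOH) = 0.3188 x 0.02038 = 0.006497 mol.
At the final (second) equivalence point, 2 mol OH^- react per mol H2C4H4O6, so n(H2C4H4O6) = 0.006497 / 2 = 0.003249 mol.
[H2C4H4O6] = 0.003249 / 0.03365 L = 0.0965 M.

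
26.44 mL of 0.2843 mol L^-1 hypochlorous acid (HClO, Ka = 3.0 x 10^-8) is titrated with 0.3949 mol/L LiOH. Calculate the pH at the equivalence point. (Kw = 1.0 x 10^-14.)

n(HClO) = 0.2843 x 0.02644 = 0.007517 mol; V(LiOH) at equivalence = 0.007517/0.3949 = 0.01903 L.
At equivalence all the acid is converted to ClO-; total volume = 0.02644 + 0.01903 = 0.04547 L, so [ClO-] = 0.007517/0.04547 = 0.1653 M.
Kb = Kw/Ka = 1.0e-14 / 3.0 x 10^-8 = 3.33e-7.
[OH^-] = sqrt(Kb x [ClO-]) = sqrt(3.33e-7 x 0.1653) = 0.000235 M.
pOH = 3.63, so pH = 14.00 - 3.63 = 10.37.

10.37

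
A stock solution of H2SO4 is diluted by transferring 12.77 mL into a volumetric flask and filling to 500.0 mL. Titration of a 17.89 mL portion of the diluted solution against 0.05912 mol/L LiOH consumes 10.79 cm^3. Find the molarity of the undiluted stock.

n(LiOH) = 0.05912 x 0.01079 = 0.0006379 mol.
n(H2SO4) in the aliquot = 0.0006379 x 1/2 = 0.0003190 mol.
[diluted H2SO4] = 0.0003190 / 0.01789 = 0.01783 M.
Dilution factor = 500.0/12.77 = 39.15, so [stock] = 0.01783 x 39.15 = 0.698 M.

0.698 M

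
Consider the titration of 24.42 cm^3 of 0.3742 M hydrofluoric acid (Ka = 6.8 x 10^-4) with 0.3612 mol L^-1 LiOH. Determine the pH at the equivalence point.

n(HF) = 0.3742 x 0.02442 = 0.009138 mol; V(LiOH) at equivalence = 0.009138/0.3612 = 0.02530 L.
At equivalence all the acid is converted to F-; total volume = 0.02442 + 0.02530 = 0.04972 L, so [F-] = 0.009138/0.04972 = 0.1838 M.
Kb = Kw/Ka = 1.0e-14 / 6.8 x 10^-4 = 1.47e-11.
[OH^-] = sqrt(Kb x [F-]) = sqrt(1.47e-11 x 0.1838) = 1.64e-6 M.
pOH = 5.78, so pH = 14.00 - 5.78 = 8.22.

8.22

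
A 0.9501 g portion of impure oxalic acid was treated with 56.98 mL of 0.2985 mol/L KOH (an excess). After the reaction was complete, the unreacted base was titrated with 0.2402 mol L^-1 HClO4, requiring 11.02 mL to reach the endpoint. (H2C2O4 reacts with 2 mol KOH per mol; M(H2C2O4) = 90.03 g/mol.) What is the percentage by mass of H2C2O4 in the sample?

Total n(KOH) added = 0.2985 x 0.05698 = 0.01701 mol.
n(HClO4) used = 0.2402 x 0.01102 = 0.002647 mol, which equals the excess n(KOH).
So n(KOH) consumed by the sample = 0.01701 - 0.002647 = 0.01436 mol.
n(H2C2O4) = 0.01436 / 2 = 0.007181 mol.
mass H2C2O4 = 0.007181 x 90.03 = 0.6465 g, so %H2C2O4 = 0.6465/0.9501 x 100 = 68.0%.

68.0%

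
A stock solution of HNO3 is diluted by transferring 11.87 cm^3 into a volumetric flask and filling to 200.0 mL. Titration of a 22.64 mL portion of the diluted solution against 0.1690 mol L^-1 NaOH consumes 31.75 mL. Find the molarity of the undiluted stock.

3.99 M

n(NaOH) = 0.1690 x 0.03175 = 0.005366 mol.
n(HNO3) in the aliquot = 0.005366 mol.
[diluted HNO3] = 0.005366 / 0.02264 = 0.2370 M.
Dilution factor = 200.0/11.87 = 16.85, so [stock] = 0.2370 x 16.85 = 3.99 M.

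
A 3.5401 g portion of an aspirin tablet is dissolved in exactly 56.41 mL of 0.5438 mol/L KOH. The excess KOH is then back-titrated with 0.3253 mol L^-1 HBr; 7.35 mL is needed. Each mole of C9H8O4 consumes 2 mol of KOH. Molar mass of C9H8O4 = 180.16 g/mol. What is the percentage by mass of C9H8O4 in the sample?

Total n(KOH) added = 0.5438 x 0.05641 = 0.03068 mol.
n(HBr) used = 0.3253 x 0.007350 = 0.002391 mol, which equals the excess n(KOH).
So n(KOH) consumed by the sample = 0.03068 - 0.002391 = 0.02828 mol.
n(C9H8O4) = 0.02828 / 2 = 0.01414 mol.
mass C9H8O4 = 0.01414 x 180.16 = 2.548 g, so %C9H8O4 = 2.548/3.5401 x 100 = 72.0%.

72.0%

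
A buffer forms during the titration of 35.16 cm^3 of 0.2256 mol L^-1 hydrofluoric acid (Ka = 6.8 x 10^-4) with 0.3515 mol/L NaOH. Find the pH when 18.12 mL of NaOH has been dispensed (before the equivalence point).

Initial n(HF) = 0.2256 x 0.03516 = 0.007932 mol.
n(NaOH) added = 0.3515 x 0.01812 = 0.006369 mol, converting that many moles of HF to F-.
Remaining n(HF) = 0.001563 mol; n(F-) = 0.006369 mol.
By Henderson-Hasselbalch, pH = pKa + log([A^-]/[HA]) = 3.17 + log(0.006369/0.001563) = 3.17 + (+0.61) = 3.78.

3.78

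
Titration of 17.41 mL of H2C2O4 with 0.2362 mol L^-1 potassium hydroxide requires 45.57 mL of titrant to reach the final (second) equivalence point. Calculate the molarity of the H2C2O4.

0.309 M

n(KOH) = 0.2362 x 0.04557 = 0.01076 mol.
At the final (second) equivalence point, 2 mol OH^- react per mol H2C2O4, so n(H2C2O4) = 0.01076 / 2 = 0.005382 mol.
[H2C2O4] = 0.005382 / 0.01741 L = 0.309 M.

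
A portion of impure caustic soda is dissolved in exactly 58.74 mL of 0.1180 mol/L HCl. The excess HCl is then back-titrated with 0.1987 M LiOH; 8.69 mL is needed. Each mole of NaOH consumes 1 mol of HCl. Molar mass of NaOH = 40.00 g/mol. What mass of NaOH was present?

Total n(HCl) added = 0.1180 x 0.05874 = 0.006931 mol.
n(LiOH) used = 0.1987 x 0.008690 = 0.001727 mol, which equals the excess n(HCl).
So n(HCl) consumed by the sample = 0.006931 - 0.001727 = 0.005205 mol.
n(NaOH) = 0.005205 / 1 = 0.005205 mol.
mass = 0.005205 mol x 40.00 g/mol = 0.208 g.

0.208 g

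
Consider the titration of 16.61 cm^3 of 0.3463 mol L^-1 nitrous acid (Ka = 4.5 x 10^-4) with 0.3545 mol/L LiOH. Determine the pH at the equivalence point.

n(HNO2) = 0.3463 x 0.01661 = 0.005752 mol; V(LiOH) at equivalence = 0.005752/0.3545 = 0.01623 L.
At equivalence all the acid is converted to NO2-; total volume = 0.01661 + 0.01623 = 0.03284 L, so [NO2-] = 0.005752/0.03284 = 0.1752 M.
Kb = Kw/Ka = 1.0e-14 / 4.5 x 10^-4 = 2.22e-11.
[OH^-] = sqrt(Kb x [NO2-]) = sqrt(2.22e-11 x 0.1752) = 1.97e-6 M.
pOH = 5.70, so pH = 14.00 - 5.70 = 8.30.

8.30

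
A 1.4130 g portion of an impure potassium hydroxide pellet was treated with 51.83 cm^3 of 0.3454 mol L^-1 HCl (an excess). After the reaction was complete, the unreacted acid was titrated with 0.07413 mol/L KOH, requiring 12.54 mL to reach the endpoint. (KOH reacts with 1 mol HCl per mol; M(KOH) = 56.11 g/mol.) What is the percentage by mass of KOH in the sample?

Total n(HCl) added = 0.3454 x 0.05183 = 0.01790 mol.
n(KOH) used = 0.07413 x 0.01254 = 0.0009296 mol, which equals the excess n(HCl).
So n(HCl) consumed by the sample = 0.01790 - 0.0009296 = 0.01697 mol.
n(KOH) = 0.01697 / 1 = 0.01697 mol.
mass KOH = 0.01697 x 56.11 = 0.9523 g, so %KOH = 0.9523/1.4130 x 100 = 67.4%.

67.4%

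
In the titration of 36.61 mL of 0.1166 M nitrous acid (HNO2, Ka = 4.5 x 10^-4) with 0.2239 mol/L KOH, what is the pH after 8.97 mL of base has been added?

Initial n(HNO2) = 0.1166 x 0.03661 = 0.004269 mol.
n(KOH) added = 0.2239 x 0.008970 = 0.002008 mol, converting that many moles of HNO2 to NO2-.
Remaining n(HNO2) = 0.002260 mol; n(NO2-) = 0.002008 mol.
By Henderson-Hasselbalch, pH = pKa + log([A^-]/[HA]) = 3.35 + log(0.002008/0.002260) = 3.35 + (-0.05) = 3.30.

3.30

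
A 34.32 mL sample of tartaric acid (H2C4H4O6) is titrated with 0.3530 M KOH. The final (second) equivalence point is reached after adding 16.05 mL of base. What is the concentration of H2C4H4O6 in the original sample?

0.0825 M

n(KOH) = 0.3530 x 0.01605 = 0.005666 mol.
At the final (second) equivalence point, 2 mol OH^- react per mol H2C4H4O6, so n(H2C4H4O6) = 0.005666 / 2 = 0.002833 mol.
[H2C4H4O6] = 0.002833 / 0.03432 L = 0.0825 M.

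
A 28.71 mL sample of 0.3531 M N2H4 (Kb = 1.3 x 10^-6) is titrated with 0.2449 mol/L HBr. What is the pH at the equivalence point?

n(N2H4) = 0.3531 x 0.02871 = 0.01014 mol; V(HBr) at equivalence = 0.01014/0.2449 = 0.04139 L.
At equivalence the base is fully converted to N2H5+; total volume = 0.07010 L, so [N2H5+] = 0.01014/0.07010 = 0.1446 M.
Ka(N2H5+) = Kw/Kb = 1.0e-14 / 1.3 x 10^-6 = 7.69e-9.
[H^+] = sqrt(Ka x [N2H5+]) = sqrt(7.69e-9 x 0.1446) = 3.34e-5 M.
pH = -log(3.34e-5) = 4.48.

4.48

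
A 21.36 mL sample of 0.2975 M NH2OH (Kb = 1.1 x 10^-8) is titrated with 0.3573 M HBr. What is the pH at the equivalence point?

3.42

n(NH2OH) = 0.2975 x 0.02136 = 0.006355 mol; V(HBr) at equivalence = 0.006355/0.3573 = 0.01779 L.
At equivalence the base is fully converted to NH3OH+; total volume = 0.03915 L, so [NH3OH+] = 0.006355/0.03915 = 0.1623 M.
Ka(NH3OH+) = Kw/Kb = 1.0e-14 / 1.1 x 10^-8 = 9.09e-7.
[H^+] = sqrt(Ka x [NH3OH+]) = sqrt(9.09e-7 x 0.1623) = 0.000384 M.
pH = -log(0.000384) = 3.42.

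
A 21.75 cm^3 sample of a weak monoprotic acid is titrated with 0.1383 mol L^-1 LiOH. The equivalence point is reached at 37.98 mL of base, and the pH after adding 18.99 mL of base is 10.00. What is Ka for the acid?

18.99 mL is half of the equivalence volume, so this is the half-equivalence point where [HA] = [A^-].
At half-equivalence pH = pKa, so pKa = 10.00.
Ka = 10^(-10.00) = 1.0 x 10^-10.

1.0 x 10^-10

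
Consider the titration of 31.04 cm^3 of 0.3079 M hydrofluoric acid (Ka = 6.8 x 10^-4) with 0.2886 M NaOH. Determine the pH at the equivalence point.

8.17

n(HF) = 0.3079 x 0.03104 = 0.009557 mol; V(NaOH) at equivalence = 0.009557/0.2886 = 0.03312 L.
At equivalence all the acid is converted to F-; total volume = 0.03104 + 0.03312 = 0.06416 L, so [F-] = 0.009557/0.06416 = 0.1490 M.
Kb = Kw/Ka = 1.0e-14 / 6.8 x 10^-4 = 1.47e-11.
[OH^-] = sqrt(Kb x [F-]) = sqrt(1.47e-11 x 0.1490) = 1.48e-6 M.
pOH = 5.83, so pH = 14.00 - 5.83 = 8.17.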